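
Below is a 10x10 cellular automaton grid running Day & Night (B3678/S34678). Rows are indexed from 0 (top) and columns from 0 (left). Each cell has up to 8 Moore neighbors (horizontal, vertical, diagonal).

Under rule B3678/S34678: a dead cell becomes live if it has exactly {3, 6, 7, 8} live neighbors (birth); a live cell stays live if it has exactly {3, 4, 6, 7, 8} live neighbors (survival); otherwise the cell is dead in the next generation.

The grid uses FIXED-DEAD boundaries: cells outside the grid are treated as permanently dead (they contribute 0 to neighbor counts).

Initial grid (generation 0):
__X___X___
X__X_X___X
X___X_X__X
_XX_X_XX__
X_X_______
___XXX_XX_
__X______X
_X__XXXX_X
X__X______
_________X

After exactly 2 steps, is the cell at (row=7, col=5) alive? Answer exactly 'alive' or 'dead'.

Simulating step by step:
Generation 0 (given above): 33 live cells
Generation 1: 23 live cells
__________
_X__XXX___
__X_X_XXX_
XX________
__X_____X_
_XXX______
__________
__XX____X_
____XXX_X_
__________
Generation 2: 23 live cells
_____X____
___X_XX___
X__X__XX__
_XXX____X_
X_XX______
__X_______
_X________
____XX_X__
___X___X__
_____X____

Cell (7,5) at generation 2: 1 -> alive

Answer: alive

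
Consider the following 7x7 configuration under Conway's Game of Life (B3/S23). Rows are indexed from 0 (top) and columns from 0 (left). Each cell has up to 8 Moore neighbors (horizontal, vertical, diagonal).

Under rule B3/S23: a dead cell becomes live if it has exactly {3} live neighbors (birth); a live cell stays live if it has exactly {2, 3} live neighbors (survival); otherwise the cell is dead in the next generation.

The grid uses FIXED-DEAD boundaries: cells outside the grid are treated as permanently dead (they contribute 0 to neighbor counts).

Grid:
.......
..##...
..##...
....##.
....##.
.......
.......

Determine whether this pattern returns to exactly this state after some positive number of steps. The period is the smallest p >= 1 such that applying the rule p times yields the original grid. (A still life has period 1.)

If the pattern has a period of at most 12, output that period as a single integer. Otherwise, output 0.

Simulating and comparing each generation to the original:
Gen 0 (original, given above): 8 live cells
Gen 1: 6 live cells, differs from original
Gen 2: 8 live cells, MATCHES original -> period = 2

Answer: 2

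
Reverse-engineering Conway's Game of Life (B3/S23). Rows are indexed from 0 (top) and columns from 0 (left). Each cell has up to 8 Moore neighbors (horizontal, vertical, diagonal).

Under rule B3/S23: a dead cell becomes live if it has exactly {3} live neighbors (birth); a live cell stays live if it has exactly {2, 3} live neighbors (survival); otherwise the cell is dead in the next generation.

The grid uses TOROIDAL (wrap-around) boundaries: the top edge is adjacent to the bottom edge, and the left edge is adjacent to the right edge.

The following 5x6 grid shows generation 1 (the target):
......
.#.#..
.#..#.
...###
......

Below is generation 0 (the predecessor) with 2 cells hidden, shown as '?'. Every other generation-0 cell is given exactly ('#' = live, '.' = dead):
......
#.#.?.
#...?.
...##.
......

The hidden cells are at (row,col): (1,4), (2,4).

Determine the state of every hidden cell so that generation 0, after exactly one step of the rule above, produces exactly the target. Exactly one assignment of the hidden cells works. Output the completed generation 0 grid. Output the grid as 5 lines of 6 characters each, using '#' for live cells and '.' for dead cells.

Hidden generation-0 cells (in order): (1,4), (2,4).
A hidden cell only influences target cells in its own 3x3 neighborhood. Try each of the 2^2 = 4 assignments, step the completed generation 0 forward once under B3/S23, and compare with the target:
  (1,4)=. (2,4)=. -> step gives (1,3)='.' but target has '#' -> reject
  (1,4)=. (2,4)=# -> step gives (1,3)='.' but target has '#' -> reject
  (1,4)=# (2,4)=. -> step gives (1,3)='.' but target has '#' -> reject
  (1,4)=# (2,4)=# -> step reproduces the target at every cell -> ACCEPT
Unique solution: (1,4)=live, (2,4)=live.
Check: live-neighbor counts of every cell in the completed generation 0:
121212
130314
132535
111223
001221
Applying B3/S23 to generation 0 with these counts gives:
......
.#.#..
.#..#.
...###
......
which matches the target exactly.

Answer: ......
#.#.#.
#...#.
...##.
......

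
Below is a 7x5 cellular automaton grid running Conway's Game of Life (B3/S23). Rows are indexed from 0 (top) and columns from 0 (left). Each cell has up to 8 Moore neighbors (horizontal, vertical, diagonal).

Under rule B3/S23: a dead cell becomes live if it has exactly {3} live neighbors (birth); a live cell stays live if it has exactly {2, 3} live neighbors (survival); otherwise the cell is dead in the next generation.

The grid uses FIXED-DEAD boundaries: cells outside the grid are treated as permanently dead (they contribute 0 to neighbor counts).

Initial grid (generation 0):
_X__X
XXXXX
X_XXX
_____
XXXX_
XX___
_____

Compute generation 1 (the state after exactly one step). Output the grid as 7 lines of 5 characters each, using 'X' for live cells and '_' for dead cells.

Simulating step by step:
Generation 0 (given above): 17 live cells
Generation 1: 11 live cells
(generation 1 grid is the final answer)

Answer: XX__X
X____
X___X
X___X
X_X__
X____
_____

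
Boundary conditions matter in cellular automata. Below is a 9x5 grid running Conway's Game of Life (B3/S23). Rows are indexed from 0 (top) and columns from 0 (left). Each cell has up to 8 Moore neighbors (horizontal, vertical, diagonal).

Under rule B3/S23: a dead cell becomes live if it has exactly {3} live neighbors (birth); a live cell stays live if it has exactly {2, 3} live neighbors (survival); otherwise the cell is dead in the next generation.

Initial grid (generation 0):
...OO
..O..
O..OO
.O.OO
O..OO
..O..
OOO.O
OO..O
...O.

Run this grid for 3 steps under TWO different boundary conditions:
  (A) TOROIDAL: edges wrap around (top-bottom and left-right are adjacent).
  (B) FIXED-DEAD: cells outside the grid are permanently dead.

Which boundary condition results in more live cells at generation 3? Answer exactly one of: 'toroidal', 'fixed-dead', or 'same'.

Answer: toroidal

Derivation:
Under TOROIDAL boundary, generation 3:
OO..O
O..OO
..OO.
O.OO.
O...O
O..O.
.O.OO
..O..
.....
Population = 19

Under FIXED-DEAD boundary, generation 3:
.....
..OO.
O....
O....
O..O.
..OO.
O....
.....
.....
Population = 9

Comparison: toroidal=19, fixed-dead=9 -> toroidal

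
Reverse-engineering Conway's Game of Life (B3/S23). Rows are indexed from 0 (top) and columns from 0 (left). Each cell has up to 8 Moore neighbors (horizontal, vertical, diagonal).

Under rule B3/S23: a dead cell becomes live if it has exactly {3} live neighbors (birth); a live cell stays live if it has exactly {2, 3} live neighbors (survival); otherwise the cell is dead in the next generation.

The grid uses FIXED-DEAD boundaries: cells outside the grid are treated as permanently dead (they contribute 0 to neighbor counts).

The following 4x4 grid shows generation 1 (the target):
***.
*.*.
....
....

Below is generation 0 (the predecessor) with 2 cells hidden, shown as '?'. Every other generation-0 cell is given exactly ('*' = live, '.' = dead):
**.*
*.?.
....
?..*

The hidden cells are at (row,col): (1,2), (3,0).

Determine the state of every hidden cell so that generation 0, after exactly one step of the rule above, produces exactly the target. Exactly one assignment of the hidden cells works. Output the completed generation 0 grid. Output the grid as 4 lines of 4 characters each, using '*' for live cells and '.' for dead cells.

Hidden generation-0 cells (in order): (1,2), (3,0).
A hidden cell only influences target cells in its own 3x3 neighborhood. Try each of the 2^2 = 4 assignments, step the completed generation 0 forward once under B3/S23, and compare with the target:
  (1,2)=. (3,0)=. -> step gives (0,2)='.' but target has '*' -> reject
  (1,2)=. (3,0)=* -> step gives (0,2)='.' but target has '*' -> reject
  (1,2)=* (3,0)=. -> step reproduces the target at every cell -> ACCEPT
  (1,2)=* (3,0)=* -> step gives (2,1)='*' but target has '.' -> reject
Unique solution: (1,2)=live, (3,0)=dead.
Check: live-neighbor counts of every cell in the completed generation 0:
2331
2422
1222
0010
Applying B3/S23 to generation 0 with these counts gives:
***.
*.*.
....
....
which matches the target exactly.

Answer: **.*
*.*.
....
...*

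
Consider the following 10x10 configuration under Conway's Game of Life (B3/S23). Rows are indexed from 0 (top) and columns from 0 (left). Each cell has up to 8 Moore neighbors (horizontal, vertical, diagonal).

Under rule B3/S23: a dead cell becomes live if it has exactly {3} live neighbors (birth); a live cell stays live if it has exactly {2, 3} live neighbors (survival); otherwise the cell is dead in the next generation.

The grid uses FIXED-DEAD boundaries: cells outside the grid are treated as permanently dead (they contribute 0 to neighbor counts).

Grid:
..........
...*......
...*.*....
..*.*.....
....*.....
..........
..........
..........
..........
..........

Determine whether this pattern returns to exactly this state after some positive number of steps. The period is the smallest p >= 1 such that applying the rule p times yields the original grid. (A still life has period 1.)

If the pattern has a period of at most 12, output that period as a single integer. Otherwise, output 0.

Simulating and comparing each generation to the original:
Gen 0 (original, given above): 6 live cells
Gen 1: 6 live cells, differs from original
Gen 2: 6 live cells, MATCHES original -> period = 2

Answer: 2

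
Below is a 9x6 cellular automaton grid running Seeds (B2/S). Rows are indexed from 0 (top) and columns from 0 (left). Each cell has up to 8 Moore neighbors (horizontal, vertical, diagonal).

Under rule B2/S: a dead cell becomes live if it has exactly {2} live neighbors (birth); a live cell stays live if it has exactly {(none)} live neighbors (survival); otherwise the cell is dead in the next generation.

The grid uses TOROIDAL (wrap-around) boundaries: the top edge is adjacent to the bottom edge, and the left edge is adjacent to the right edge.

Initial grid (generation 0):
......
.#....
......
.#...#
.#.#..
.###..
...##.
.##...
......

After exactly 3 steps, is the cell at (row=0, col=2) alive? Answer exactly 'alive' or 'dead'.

Simulating step by step:
Generation 0 (given above): 12 live cells
Generation 1: 8 live cells
......
......
.##...
....#.
......
#.....
#.....
....#.
.##...
Generation 2: 17 live cells
.##...
.##...
...#..
.###..
.....#
.#...#
.#....
#.##.#
...#..
Generation 3: 10 live cells
#.....
#.....
#...#.
#.....
...#..
..#.#.
...#..
......
.....#

Cell (0,2) at generation 3: 0 -> dead

Answer: dead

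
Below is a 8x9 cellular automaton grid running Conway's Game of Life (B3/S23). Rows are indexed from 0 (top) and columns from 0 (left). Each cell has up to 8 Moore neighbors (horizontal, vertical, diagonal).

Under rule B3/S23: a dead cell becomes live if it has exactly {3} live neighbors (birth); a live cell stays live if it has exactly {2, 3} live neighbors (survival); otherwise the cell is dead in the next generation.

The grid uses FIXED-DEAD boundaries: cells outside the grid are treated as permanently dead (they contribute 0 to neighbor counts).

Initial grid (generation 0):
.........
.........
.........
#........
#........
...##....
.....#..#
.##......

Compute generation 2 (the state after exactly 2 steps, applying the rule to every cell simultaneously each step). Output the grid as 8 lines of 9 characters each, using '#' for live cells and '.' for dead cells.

Simulating step by step:
Generation 0 (given above): 8 live cells
Generation 1: 4 live cells
.........
.........
.........
.........
.........
....#....
..###....
.........
Generation 2: 4 live cells
(generation 2 grid is the final answer)

Answer: .........
.........
.........
.........
.........
....#....
...##....
...#.....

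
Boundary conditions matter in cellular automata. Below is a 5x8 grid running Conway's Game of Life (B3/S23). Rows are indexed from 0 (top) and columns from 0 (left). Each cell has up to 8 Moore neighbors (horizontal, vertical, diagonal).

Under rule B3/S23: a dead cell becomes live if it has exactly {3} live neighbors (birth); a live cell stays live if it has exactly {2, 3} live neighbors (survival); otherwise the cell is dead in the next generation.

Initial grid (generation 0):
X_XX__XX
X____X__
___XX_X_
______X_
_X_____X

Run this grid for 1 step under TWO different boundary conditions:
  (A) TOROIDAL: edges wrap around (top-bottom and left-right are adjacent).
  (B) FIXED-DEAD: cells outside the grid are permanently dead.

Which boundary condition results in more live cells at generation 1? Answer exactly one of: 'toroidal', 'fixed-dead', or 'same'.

Answer: toroidal

Derivation:
Under TOROIDAL boundary, generation 1:
__X___X_
XXX__X__
____X_XX
_____XXX
_XX_____
Population = 14

Under FIXED-DEAD boundary, generation 1:
_X____X_
_XX__X_X
____X_X_
_____XXX
________
Population = 11

Comparison: toroidal=14, fixed-dead=11 -> toroidal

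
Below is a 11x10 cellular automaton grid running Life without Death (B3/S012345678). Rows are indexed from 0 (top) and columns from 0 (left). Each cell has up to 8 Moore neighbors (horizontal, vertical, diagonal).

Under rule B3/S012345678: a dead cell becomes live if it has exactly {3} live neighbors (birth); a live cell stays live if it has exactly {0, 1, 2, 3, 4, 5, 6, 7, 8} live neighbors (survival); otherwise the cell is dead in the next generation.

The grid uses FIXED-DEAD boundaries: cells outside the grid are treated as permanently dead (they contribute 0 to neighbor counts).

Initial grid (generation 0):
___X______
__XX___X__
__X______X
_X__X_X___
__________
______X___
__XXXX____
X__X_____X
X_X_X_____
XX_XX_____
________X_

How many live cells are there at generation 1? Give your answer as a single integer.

Answer: 33

Derivation:
Simulating step by step:
Generation 0 (given above): 25 live cells
Generation 1: 33 live cells
__XX______
__XX___X__
_XX______X
_X__X_X___
_____X____
___XXXX___
__XXXX____
X__X_X___X
X_X_X_____
XXXXX_____
________X_
Population at generation 1: 33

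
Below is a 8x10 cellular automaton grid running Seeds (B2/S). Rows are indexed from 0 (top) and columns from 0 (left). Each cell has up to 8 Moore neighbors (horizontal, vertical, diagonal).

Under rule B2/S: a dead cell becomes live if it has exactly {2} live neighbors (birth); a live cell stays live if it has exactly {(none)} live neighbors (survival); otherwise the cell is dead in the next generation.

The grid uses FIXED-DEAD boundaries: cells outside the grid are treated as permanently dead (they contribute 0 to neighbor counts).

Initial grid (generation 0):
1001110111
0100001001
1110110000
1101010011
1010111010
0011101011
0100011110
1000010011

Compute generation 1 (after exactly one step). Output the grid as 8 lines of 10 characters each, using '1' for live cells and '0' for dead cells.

Simulating step by step:
Generation 0 (given above): 42 live cells
Generation 1: 7 live cells
(generation 1 grid is the final answer)

Answer: 0110000000
0000000000
0000000100
0000000000
0000000000
1000000000
1000000000
0100100000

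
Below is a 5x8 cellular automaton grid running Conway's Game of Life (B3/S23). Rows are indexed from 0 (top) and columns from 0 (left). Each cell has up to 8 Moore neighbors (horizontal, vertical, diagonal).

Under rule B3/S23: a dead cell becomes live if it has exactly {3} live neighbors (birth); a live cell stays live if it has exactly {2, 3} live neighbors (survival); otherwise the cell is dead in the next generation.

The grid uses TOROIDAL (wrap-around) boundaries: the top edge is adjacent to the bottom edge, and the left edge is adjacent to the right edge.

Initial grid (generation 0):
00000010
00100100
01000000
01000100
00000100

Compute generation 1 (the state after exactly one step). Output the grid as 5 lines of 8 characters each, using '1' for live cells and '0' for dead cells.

Answer: 00000110
00000000
01100000
00000000
00000110

Derivation:
Simulating step by step:
Generation 0 (given above): 7 live cells
Generation 1: 6 live cells
(generation 1 grid is the final answer)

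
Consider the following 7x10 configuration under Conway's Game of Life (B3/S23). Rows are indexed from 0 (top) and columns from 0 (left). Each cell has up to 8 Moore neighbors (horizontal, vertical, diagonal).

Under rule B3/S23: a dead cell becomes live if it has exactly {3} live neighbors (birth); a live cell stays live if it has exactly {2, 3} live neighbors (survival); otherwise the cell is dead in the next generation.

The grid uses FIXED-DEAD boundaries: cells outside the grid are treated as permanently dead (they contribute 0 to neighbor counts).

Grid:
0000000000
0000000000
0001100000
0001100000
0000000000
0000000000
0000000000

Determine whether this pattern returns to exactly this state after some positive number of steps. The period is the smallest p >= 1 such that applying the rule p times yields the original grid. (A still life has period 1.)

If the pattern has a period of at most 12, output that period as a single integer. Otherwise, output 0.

Answer: 1

Derivation:
Simulating and comparing each generation to the original:
Gen 0 (original, given above): 4 live cells
Gen 1: 4 live cells, MATCHES original -> period = 1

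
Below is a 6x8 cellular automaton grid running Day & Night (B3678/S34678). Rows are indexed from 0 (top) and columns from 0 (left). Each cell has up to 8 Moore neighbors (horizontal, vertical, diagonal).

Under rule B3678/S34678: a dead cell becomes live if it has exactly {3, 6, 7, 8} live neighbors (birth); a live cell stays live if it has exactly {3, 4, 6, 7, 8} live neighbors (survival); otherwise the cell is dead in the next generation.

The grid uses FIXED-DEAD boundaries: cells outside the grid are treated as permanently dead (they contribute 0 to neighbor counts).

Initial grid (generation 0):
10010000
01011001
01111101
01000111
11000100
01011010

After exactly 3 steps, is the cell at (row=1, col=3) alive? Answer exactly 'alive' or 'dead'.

Simulating step by step:
Generation 0 (given above): 23 live cells
Generation 1: 23 live cells
00101000
11100110
11010111
01010100
11000101
10100100
Generation 2: 17 live cells
00010100
10100111
10100100
01000111
11000000
00000010
Generation 3: 12 live cells
00001000
00010110
00001110
01100010
00000101
00000000

Cell (1,3) at generation 3: 1 -> alive

Answer: alive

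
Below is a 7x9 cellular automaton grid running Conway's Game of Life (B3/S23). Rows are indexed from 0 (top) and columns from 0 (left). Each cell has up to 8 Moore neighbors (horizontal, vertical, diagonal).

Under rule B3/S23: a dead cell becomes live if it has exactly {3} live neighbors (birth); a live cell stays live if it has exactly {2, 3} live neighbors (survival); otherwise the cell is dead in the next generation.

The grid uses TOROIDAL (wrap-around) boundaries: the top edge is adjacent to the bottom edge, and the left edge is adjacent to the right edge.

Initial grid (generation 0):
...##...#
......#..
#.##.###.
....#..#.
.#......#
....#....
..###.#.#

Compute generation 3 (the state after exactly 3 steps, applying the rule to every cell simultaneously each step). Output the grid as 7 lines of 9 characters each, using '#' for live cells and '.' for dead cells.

Simulating step by step:
Generation 0 (given above): 20 live cells
Generation 1: 24 live cells
..#.#....
..#...#.#
...###.##
######.#.
.........
#.#.##.#.
..#....#.
Generation 2: 21 live cells
.##....#.
..#...#.#
.........
###..#.#.
#........
.#.#..#.#
..#.###.#
Generation 3: 27 live cells
(generation 3 grid is the final answer)

Answer: ###.....#
.##....#.
#.#...###
##......#
......##.
.####.#.#
....###.#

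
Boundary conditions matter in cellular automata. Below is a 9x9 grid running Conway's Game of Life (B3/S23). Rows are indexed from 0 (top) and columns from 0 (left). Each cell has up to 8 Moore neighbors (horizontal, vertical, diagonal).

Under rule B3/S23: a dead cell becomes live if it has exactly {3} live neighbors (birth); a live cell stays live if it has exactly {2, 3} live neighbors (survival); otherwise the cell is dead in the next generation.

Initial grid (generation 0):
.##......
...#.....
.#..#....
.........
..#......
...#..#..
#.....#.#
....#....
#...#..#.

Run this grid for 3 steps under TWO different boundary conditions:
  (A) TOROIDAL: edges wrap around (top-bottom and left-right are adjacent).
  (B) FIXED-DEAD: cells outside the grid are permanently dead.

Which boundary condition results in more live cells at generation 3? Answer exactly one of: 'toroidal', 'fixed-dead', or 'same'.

Under TOROIDAL boundary, generation 3:
.........
##.##....
.........
.........
.........
.........
.......#.
#..##...#
.#...#..#
Population = 12

Under FIXED-DEAD boundary, generation 3:
.........
.........
.........
.........
.........
.......#.
.......#.
.........
.........
Population = 2

Comparison: toroidal=12, fixed-dead=2 -> toroidal

Answer: toroidal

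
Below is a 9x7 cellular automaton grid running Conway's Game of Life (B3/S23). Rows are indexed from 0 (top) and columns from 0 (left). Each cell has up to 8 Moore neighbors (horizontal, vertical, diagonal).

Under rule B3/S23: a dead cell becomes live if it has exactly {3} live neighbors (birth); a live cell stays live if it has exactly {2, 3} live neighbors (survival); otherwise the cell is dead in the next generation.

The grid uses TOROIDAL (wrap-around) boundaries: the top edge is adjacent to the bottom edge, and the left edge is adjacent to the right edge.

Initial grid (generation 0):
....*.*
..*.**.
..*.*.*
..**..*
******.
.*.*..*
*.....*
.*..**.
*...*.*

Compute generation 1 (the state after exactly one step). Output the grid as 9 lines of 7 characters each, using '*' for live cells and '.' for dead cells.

Answer: *...*.*
....*.*
.**.*.*
......*
.....*.
...*...
.**.*.*
.*..*..
*..**.*

Derivation:
Simulating step by step:
Generation 0 (given above): 28 live cells
Generation 1: 22 live cells
(generation 1 grid is the final answer)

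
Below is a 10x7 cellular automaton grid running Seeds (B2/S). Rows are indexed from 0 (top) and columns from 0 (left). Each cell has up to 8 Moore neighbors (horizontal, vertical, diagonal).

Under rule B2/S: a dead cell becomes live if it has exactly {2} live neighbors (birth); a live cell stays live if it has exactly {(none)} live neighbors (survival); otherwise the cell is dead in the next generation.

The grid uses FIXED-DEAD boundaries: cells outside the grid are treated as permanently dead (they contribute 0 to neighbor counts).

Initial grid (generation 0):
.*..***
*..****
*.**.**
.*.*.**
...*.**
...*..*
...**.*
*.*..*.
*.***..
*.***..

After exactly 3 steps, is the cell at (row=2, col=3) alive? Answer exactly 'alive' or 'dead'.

Simulating step by step:
Generation 0 (given above): 37 live cells
Generation 1: 6 live cells
*.*....
.......
.......
*......
.......
.......
.*.....
......*
.......
.....*.
Generation 2: 4 live cells
.*.....
.*.....
.......
.......
.......
.......
.......
.......
.....**
.......
Generation 3: 8 live cells
*.*....
*.*....
.......
.......
.......
.......
.......
.....**
.......
.....**

Cell (2,3) at generation 3: 0 -> dead

Answer: dead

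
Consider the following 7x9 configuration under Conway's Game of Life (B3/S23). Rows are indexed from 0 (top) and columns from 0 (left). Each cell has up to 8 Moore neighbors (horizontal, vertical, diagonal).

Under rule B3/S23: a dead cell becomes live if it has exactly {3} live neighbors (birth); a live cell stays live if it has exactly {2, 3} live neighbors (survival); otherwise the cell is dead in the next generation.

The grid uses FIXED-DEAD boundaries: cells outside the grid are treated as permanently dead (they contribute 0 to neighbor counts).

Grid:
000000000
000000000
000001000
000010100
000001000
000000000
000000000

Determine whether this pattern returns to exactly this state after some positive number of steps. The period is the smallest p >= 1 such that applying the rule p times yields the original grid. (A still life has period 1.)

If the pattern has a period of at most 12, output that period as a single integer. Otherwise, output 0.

Answer: 1

Derivation:
Simulating and comparing each generation to the original:
Gen 0 (original, given above): 4 live cells
Gen 1: 4 live cells, MATCHES original -> period = 1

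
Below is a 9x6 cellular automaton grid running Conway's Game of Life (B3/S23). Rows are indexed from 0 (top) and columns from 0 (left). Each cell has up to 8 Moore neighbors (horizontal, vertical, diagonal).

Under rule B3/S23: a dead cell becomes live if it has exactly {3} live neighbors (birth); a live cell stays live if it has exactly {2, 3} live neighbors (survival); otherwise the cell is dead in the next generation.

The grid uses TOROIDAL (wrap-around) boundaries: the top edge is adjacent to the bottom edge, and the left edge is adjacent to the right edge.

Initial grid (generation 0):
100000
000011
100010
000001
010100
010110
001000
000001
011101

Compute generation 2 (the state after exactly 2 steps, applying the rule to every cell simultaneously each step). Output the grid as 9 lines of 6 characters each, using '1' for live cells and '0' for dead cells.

Answer: 000000
101010
110110
110110
111100
010001
100000
100000
000000

Derivation:
Simulating step by step:
Generation 0 (given above): 17 live cells
Generation 1: 27 live cells
111100
100010
100010
100011
100100
010110
001110
110110
011011
Generation 2: 19 live cells
(generation 2 grid is the final answer)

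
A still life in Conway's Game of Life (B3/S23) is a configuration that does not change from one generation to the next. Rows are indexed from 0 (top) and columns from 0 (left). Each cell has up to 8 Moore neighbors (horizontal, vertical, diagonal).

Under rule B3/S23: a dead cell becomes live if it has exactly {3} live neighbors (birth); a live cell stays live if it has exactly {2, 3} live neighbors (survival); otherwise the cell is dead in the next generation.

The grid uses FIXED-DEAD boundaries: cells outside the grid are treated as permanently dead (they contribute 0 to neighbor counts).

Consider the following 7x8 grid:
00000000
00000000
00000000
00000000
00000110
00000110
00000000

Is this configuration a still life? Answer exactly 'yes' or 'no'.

Compute generation 1 and compare to generation 0 (given above):
Generation 1:
00000000
00000000
00000000
00000000
00000110
00000110
00000000
The grids are IDENTICAL -> still life.

Answer: yes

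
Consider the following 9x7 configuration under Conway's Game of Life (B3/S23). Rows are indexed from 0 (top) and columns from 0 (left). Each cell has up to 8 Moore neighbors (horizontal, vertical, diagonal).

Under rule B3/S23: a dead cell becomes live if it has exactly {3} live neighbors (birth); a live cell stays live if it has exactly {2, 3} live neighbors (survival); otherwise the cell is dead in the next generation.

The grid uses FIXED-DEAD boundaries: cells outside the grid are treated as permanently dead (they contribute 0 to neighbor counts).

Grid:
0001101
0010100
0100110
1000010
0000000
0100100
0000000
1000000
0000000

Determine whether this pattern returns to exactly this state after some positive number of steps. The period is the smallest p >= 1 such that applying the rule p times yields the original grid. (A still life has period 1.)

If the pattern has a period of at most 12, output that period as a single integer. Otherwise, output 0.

Answer: 0

Derivation:
Simulating and comparing each generation to the original:
Gen 0 (original, given above): 13 live cells
Gen 1: 10 live cells, differs from original
Gen 2: 8 live cells, differs from original
Gen 3: 6 live cells, differs from original
Gen 4: 4 live cells, differs from original
Gen 5: 3 live cells, differs from original
Gen 6: 2 live cells, differs from original
Gen 7: 0 live cells, differs from original
Gen 8: 0 live cells, differs from original
Gen 9: 0 live cells, differs from original
Gen 10: 0 live cells, differs from original
Gen 11: 0 live cells, differs from original
Gen 12: 0 live cells, differs from original
No period found within 12 steps.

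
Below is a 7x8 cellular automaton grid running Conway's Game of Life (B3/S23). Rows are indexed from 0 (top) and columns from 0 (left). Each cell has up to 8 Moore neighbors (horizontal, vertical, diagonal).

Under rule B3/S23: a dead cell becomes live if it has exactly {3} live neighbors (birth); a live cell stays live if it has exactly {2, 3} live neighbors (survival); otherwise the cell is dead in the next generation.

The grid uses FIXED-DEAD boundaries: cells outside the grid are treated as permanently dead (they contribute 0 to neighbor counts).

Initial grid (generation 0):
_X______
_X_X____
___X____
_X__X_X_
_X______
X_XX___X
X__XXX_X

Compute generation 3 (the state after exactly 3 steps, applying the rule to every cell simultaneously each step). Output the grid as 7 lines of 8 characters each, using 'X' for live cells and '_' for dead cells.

Answer: ________
________
___XX___
_XX_X___
X_XXX___
XX___X__
____XX__

Derivation:
Simulating step by step:
Generation 0 (given above): 17 live cells
Generation 1: 16 live cells
__X_____
________
___XX___
__X_____
XX_X____
X_XX__X_
_XXXX_X_
Generation 2: 12 live cells
________
___X____
___X____
_XX_X___
X__X____
X____X__
_X__XX__
Generation 3: 14 live cells
(generation 3 grid is the final answer)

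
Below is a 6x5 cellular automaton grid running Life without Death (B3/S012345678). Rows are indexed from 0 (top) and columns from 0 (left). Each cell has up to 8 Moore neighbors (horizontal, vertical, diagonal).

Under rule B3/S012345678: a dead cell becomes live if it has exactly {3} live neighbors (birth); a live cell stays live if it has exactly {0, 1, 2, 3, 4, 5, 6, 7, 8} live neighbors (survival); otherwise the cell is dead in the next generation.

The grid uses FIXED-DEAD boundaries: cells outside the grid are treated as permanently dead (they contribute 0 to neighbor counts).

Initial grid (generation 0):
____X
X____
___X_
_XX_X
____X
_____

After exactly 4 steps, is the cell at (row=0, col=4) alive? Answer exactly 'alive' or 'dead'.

Simulating step by step:
Generation 0 (given above): 7 live cells
Generation 1: 10 live cells
____X
X____
_XXX_
_XX_X
___XX
_____
Generation 2: 15 live cells
____X
XXXX_
XXXX_
_XX_X
__XXX
_____
Generation 3: 23 live cells
_XXXX
XXXXX
XXXXX
XXX_X
_XXXX
___X_
Generation 4: 26 live cells
XXXXX
XXXXX
XXXXX
XXX_X
XXXXX
___XX

Cell (0,4) at generation 4: 1 -> alive

Answer: alive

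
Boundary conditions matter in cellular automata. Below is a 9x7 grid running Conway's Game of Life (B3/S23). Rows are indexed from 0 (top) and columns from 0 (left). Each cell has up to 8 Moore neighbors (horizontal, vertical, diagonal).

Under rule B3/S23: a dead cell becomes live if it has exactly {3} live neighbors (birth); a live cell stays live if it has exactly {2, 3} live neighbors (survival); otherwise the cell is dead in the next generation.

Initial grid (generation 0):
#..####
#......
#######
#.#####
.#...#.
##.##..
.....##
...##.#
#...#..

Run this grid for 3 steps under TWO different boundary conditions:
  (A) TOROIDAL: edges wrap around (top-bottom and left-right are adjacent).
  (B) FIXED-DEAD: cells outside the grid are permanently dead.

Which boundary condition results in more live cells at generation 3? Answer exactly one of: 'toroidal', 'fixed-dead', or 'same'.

Under TOROIDAL boundary, generation 3:
##.#.#.
#....#.
.......
.......
##.....
#..#...
....#..
##.####
..###..
Population = 20

Under FIXED-DEAD boundary, generation 3:
.......
.......
.......
##.....
.##....
.####.#
......#
..#.#.#
.......
Population = 13

Comparison: toroidal=20, fixed-dead=13 -> toroidal

Answer: toroidal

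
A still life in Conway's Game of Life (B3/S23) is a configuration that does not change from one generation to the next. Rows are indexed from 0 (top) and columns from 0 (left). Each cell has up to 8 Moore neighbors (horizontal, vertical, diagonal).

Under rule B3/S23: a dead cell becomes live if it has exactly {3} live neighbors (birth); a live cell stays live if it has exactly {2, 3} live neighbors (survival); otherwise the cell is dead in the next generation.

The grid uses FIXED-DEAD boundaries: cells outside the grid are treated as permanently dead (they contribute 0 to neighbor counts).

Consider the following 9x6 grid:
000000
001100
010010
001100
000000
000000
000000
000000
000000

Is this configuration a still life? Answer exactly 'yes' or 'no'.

Answer: yes

Derivation:
Compute generation 1 and compare to generation 0 (given above):
Generation 1:
000000
001100
010010
001100
000000
000000
000000
000000
000000
The grids are IDENTICAL -> still life.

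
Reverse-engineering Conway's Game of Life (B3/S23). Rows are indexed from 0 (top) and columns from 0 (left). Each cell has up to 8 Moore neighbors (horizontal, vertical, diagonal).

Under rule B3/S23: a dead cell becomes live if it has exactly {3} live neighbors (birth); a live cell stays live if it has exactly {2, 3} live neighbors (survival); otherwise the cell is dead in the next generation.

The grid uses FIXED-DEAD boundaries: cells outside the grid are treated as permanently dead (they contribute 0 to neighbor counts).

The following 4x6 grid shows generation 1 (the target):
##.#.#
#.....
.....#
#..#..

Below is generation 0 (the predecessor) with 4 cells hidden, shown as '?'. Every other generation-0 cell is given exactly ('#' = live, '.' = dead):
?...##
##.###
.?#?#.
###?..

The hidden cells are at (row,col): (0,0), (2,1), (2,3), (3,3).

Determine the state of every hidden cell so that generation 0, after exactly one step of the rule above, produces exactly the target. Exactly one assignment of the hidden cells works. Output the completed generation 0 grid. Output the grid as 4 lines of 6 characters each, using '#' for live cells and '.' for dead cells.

Answer: #...##
##.###
.##.#.
####..

Derivation:
Hidden generation-0 cells (in order): (0,0), (2,1), (2,3), (3,3).
A hidden cell only influences target cells in its own 3x3 neighborhood. Try each of the 2^4 = 16 assignments, step the completed generation 0 forward once under B3/S23, and compare with the target:
  (0,0)=. (2,1)=. (2,3)=. (3,3)=. -> step gives (0,0)='.' but target has '#' -> reject
  (0,0)=. (2,1)=. (2,3)=. (3,3)=# -> step gives (0,0)='.' but target has '#' -> reject
  (0,0)=. (2,1)=. (2,3)=# (3,3)=. -> step gives (0,0)='.' but target has '#' -> reject
  (0,0)=. (2,1)=. (2,3)=# (3,3)=# -> step gives (0,0)='.' but target has '#' -> reject
  (0,0)=. (2,1)=# (2,3)=. (3,3)=. -> step gives (0,0)='.' but target has '#' -> reject
  (0,0)=. (2,1)=# (2,3)=. (3,3)=# -> step gives (0,0)='.' but target has '#' -> reject
  (0,0)=. (2,1)=# (2,3)=# (3,3)=. -> step gives (0,0)='.' but target has '#' -> reject
  (0,0)=. (2,1)=# (2,3)=# (3,3)=# -> step gives (0,0)='.' but target has '#' -> reject
  (0,0)=# (2,1)=. (2,3)=. (3,3)=. -> step gives (1,1)='#' but target has '.' -> reject
  (0,0)=# (2,1)=. (2,3)=. (3,3)=# -> step gives (1,1)='#' but target has '.' -> reject
  (0,0)=# (2,1)=. (2,3)=# (3,3)=. -> step gives (1,1)='#' but target has '.' -> reject
  (0,0)=# (2,1)=. (2,3)=# (3,3)=# -> step gives (1,1)='#' but target has '.' -> reject
  (0,0)=# (2,1)=# (2,3)=. (3,3)=. -> step gives (2,4)='#' but target has '.' -> reject
  (0,0)=# (2,1)=# (2,3)=. (3,3)=# -> step reproduces the target at every cell -> ACCEPT
  (0,0)=# (2,1)=# (2,3)=# (3,3)=. -> step gives (3,3)='.' but target has '#' -> reject
  (0,0)=# (2,1)=# (2,3)=# (3,3)=# -> step gives (3,3)='.' but target has '#' -> reject
Unique solution: (0,0)=live, (2,1)=live, (2,3)=dead, (3,3)=live.
Check: live-neighbor counts of every cell in the completed generation 0:
232343
344454
566643
244321
Applying B3/S23 to generation 0 with these counts gives:
##.#.#
#.....
.....#
#..#..
which matches the target exactly.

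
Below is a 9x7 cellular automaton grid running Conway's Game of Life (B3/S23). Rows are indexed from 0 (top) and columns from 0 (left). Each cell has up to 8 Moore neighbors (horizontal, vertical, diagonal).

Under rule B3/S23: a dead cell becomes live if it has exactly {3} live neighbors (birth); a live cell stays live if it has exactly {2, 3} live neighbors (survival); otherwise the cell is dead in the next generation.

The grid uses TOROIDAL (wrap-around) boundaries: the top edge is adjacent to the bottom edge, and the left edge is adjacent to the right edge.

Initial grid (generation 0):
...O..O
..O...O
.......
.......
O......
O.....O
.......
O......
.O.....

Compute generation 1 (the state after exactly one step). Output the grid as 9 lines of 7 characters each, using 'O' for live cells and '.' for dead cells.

Answer: O.O....
.......
.......
.......
O.....O
O.....O
O.....O
.......
O......

Derivation:
Simulating step by step:
Generation 0 (given above): 9 live cells
Generation 1: 9 live cells
(generation 1 grid is the final answer)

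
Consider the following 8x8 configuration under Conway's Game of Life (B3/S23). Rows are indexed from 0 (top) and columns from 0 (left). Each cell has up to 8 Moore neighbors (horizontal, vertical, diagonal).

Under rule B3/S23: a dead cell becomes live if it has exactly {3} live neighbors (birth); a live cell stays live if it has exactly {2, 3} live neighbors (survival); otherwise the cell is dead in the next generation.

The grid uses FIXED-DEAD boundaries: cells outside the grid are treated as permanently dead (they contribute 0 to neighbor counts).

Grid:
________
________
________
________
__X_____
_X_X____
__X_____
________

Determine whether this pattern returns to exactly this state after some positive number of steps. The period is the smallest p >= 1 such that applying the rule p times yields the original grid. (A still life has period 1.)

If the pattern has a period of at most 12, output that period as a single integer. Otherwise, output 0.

Answer: 1

Derivation:
Simulating and comparing each generation to the original:
Gen 0 (original, given above): 4 live cells
Gen 1: 4 live cells, MATCHES original -> period = 1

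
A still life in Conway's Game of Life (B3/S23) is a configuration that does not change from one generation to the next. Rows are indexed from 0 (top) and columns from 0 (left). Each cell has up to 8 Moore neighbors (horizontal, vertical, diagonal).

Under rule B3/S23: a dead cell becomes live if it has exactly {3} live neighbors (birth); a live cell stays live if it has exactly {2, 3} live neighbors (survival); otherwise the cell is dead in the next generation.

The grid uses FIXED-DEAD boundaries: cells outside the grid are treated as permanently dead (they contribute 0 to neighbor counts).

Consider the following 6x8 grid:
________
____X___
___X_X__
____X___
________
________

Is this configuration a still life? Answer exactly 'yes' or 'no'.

Answer: yes

Derivation:
Compute generation 1 and compare to generation 0 (given above):
Generation 1:
________
____X___
___X_X__
____X___
________
________
The grids are IDENTICAL -> still life.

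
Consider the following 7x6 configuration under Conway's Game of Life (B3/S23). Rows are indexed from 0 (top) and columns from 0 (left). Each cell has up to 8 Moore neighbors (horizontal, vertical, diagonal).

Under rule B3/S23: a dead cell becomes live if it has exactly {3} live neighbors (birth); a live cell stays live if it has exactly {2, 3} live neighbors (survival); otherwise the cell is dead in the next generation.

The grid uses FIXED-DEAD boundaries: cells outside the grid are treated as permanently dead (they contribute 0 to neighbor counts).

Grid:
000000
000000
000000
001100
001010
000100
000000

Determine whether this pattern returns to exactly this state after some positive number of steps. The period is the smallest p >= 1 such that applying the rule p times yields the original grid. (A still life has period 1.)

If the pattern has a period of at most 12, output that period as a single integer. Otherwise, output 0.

Answer: 1

Derivation:
Simulating and comparing each generation to the original:
Gen 0 (original, given above): 5 live cells
Gen 1: 5 live cells, MATCHES original -> period = 1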